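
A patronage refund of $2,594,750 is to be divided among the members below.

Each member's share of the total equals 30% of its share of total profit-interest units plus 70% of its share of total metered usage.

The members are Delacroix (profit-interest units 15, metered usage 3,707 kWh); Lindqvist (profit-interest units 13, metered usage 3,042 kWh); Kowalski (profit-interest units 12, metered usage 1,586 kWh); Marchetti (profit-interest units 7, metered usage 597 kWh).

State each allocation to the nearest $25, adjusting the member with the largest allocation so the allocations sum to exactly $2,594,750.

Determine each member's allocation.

Delacroix: $1,002,275 | Lindqvist: $833,900 | Kowalski: $521,250 | Marchetti: $237,325

Totals — profit-interest units 47, metered usage 8,932.
Combined weights (30% profit-interest units + 70% metered usage): Delacroix 0.3863; Lindqvist 0.3214; Kowalski 0.2009; Marchetti 0.0915.
Raw shares: Delacroix 1,002,253.12; Lindqvist 833,900.70; Kowalski 521,260.41; Marchetti 237,335.78.
After rounding ($25): Delacroix $1,002,250; Lindqvist $833,900; Kowalski $521,250; Marchetti $237,325. Sum = $2,594,725.
Difference $2,594,750 − $2,594,725 = +$25 applied to largest allocation (Delacroix): Delacroix becomes $1,002,275.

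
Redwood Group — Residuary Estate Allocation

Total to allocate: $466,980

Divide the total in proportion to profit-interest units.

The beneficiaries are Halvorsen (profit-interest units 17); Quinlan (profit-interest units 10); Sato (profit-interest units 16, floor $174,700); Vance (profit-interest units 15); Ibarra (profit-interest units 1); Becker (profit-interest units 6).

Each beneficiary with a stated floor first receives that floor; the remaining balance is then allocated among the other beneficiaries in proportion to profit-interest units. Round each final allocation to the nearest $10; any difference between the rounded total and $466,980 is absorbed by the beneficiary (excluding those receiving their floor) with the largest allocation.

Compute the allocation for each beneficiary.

Halvorsen: $101,410 · Quinlan: $59,650 · Sato: $174,700 · Vance: $89,470 · Ibarra: $5,960 · Becker: $35,790

Guaranteed amounts: Sato $174,700. Residual $292,280.
Residual split over remaining profit-interest units 49: Halvorsen 101,403.27 → $101,400; Quinlan 59,648.98 → $59,650; Vance 89,473.47 → $89,470; Ibarra 5,964.90 → $5,960; Becker 35,789.39 → $35,790.
Rounding difference +$10 applied to Halvorsen → $101,410.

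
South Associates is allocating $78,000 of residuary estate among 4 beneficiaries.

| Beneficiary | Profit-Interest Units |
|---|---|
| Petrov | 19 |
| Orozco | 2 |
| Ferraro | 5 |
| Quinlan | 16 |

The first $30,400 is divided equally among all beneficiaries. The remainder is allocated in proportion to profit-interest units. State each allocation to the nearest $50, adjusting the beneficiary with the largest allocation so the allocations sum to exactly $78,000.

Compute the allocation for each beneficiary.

First tranche $30,400 split equally: $7,600 each.
Remainder $47,600 by profit-interest units (total 42): Petrov 21,533.33 → $21,550; Orozco 2,266.67 → $2,250; Ferraro 5,666.67 → $5,650; Quinlan 18,133.33 → $18,150.
Totals: Petrov $7,600 + $21,550 = $29,150; Orozco $7,600 + $2,250 = $9,850; Ferraro $7,600 + $5,650 = $13,250; Quinlan $7,600 + $18,150 = $25,750.

Petrov: $29,150; Orozco: $9,850; Ferraro: $13,250; Quinlan: $25,750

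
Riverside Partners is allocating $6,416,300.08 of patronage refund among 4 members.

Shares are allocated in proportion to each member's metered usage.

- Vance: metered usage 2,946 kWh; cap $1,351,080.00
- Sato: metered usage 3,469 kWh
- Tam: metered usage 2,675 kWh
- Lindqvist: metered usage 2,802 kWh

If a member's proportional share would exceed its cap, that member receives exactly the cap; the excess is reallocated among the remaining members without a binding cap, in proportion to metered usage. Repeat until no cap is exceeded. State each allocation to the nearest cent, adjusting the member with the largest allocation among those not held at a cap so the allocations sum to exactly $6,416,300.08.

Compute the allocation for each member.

Total metered usage = 11,892.
Unconstrained shares: Vance 1,589,507.2348; Sato 1,871,690.6305; Tam 1,443,289.8347; Lindqvist 1,511,812.3801.
Cap binds for Vance ($1,351,080.00); residual $5,065,220.08 reallocated over remaining metered usage 8,946.
Remaining shares: Sato 1,964,145.8146 → $1,964,145.81; Tam 1,514,583.4690 → $1,514,583.47; Lindqvist 1,586,490.7964 → $1,586,490.80.

Vance: $1,351,080.00 | Sato: $1,964,145.81 | Tam: $1,514,583.47 | Lindqvist: $1,586,490.80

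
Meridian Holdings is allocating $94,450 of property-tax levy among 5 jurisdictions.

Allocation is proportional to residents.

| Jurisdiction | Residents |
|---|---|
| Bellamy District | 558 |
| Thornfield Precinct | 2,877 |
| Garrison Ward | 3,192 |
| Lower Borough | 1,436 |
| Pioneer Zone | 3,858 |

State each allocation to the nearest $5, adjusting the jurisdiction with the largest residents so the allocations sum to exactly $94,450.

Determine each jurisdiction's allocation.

Total residents = 11,921.
Unrounded shares: Bellamy District 558/11,921 × $94,450 = 4,421.03; Thornfield Precinct 2,877/11,921 × $94,450 = 22,794.45; Garrison Ward 3,192/11,921 × $94,450 = 25,290.19; Lower Borough 1,436/11,921 × $94,450 = 11,377.42; Pioneer Zone 3,858/11,921 × $94,450 = 30,566.91.
At nearest $5: Bellamy District $4,420; Thornfield Precinct $22,795; Garrison Ward $25,290; Lower Borough $11,375; Pioneer Zone $30,565. Sum = $94,445.
Difference $94,450 − $94,445 = +$5 applied to largest residents (Pioneer Zone): Pioneer Zone becomes $30,570.

Bellamy District: $4,420 · Thornfield Precinct: $22,795 · Garrison Ward: $25,290 · Lower Borough: $11,375 · Pioneer Zone: $30,570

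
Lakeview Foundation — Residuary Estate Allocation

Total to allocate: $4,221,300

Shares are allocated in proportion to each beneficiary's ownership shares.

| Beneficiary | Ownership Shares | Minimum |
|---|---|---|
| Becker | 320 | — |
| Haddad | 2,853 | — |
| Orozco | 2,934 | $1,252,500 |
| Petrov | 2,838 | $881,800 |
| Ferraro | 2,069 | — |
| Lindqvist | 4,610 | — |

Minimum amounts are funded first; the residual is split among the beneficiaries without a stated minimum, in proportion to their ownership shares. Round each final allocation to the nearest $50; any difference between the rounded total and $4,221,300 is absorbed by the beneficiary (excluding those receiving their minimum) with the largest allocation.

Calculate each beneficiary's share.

Fund the minimums — Orozco $1,252,500; Petrov $881,800. Residual $2,087,000.
Residual split over remaining ownership shares 9,852: Becker 67,787.25 → $67,800; Haddad 604,365.71 → $604,350; Ferraro 438,286.95 → $438,300; Lindqvist 976,560.09 → $976,550.

Becker: $67,800 · Haddad: $604,350 · Orozco: $1,252,500 · Petrov: $881,800 · Ferraro: $438,300 · Lindqvist: $976,550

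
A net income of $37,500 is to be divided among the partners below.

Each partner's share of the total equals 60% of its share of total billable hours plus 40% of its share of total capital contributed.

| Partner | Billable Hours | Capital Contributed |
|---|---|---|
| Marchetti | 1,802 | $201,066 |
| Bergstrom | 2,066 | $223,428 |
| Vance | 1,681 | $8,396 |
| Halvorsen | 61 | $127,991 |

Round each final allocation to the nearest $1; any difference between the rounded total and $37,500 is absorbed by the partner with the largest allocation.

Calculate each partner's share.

Totals — billable hours 5,610, capital contributed 560,881.
Blended shares (60% billable hours + 40% capital contributed): Marchetti 0.3361; Bergstrom 0.3803; Vance 0.1858; Halvorsen 0.0978.
Unrounded shares: Marchetti 12,604.51; Bergstrom 14,261.37; Vance 6,966.52; Halvorsen 3,667.60.
At nearest $1: Marchetti $12,605; Bergstrom $14,261; Vance $6,967; Halvorsen $3,668. Sum = $37,501.
Difference $37,500 − $37,501 = −$1 applied to largest allocation (Bergstrom): Bergstrom becomes $14,260.

Marchetti: $12,605 | Bergstrom: $14,260 | Vance: $6,967 | Halvorsen: $3,668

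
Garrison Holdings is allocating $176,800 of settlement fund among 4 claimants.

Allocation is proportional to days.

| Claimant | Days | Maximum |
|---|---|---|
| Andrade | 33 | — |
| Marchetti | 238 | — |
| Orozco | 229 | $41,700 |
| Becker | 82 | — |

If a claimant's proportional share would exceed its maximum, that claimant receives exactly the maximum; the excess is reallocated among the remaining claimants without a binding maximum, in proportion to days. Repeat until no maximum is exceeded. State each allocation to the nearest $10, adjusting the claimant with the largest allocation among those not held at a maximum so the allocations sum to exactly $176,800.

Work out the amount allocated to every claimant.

Combined days = 582.
Unconstrained shares: Andrade 10,024.74; Marchetti 72,299.66; Orozco 69,565.64; Becker 24,909.97.
Held at cap: Orozco ($41,700); residual $135,100 reallocated over remaining days 353.
Redistributed shares: Andrade 12,629.75 → $12,630; Marchetti 91,087.25 → $91,090; Becker 31,383.00 → $31,380.

Andrade: $12,630 | Marchetti: $91,090 | Orozco: $41,700 | Becker: $31,380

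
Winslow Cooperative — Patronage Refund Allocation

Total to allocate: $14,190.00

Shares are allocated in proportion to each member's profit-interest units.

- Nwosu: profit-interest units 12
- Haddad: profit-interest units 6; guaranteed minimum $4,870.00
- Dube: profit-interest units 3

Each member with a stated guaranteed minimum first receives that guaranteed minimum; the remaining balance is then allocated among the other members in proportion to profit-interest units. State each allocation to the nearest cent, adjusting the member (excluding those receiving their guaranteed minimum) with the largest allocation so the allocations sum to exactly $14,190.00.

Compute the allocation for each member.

Fund the minimums — Haddad $4,870.00. Balance $9,320.00.
Balance split over remaining profit-interest units 15: Nwosu 7,456.0000 → $7,456.00; Dube 1,864.0000 → $1,864.00.

Nwosu: $7,456.00; Haddad: $4,870.00; Dube: $1,864.00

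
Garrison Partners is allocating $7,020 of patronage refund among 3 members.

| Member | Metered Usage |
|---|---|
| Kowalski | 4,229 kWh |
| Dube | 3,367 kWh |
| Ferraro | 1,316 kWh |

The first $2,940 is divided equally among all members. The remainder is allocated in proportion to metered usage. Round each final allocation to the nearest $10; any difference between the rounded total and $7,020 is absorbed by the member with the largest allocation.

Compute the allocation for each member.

Equal tier: $2,940 ÷ 3 = $980 apiece.
Remainder $4,080 by metered usage (total 8,912): Kowalski 1,936.08 → $1,940; Dube 1,541.45 → $1,540; Ferraro 602.48 → $600.
Totals: Kowalski $980 + $1,940 = $2,920; Dube $980 + $1,540 = $2,520; Ferraro $980 + $600 = $1,580.

Kowalski: $2,920 · Dube: $2,520 · Ferraro: $1,580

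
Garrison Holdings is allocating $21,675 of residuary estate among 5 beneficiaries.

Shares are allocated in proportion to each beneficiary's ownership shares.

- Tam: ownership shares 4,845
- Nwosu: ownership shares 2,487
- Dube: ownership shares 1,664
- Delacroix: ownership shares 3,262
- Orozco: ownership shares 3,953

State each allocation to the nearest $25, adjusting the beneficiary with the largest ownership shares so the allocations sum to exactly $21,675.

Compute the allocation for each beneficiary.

Tam: $6,500 | Nwosu: $3,325 | Dube: $2,225 | Delacroix: $4,350 | Orozco: $5,275

Total ownership shares = 16,211.
Proportional shares: Tam 4,845/16,211 × $21,675 = 6,478.03; Nwosu 2,487/16,211 × $21,675 = 3,325.26; Dube 1,664/16,211 × $21,675 = 2,224.86; Delacroix 3,262/16,211 × $21,675 = 4,361.47; Orozco 3,953/16,211 × $21,675 = 5,285.38.
After rounding ($25): Tam $6,475; Nwosu $3,325; Dube $2,225; Delacroix $4,350; Orozco $5,275. Sum = $21,650.
Difference $21,675 − $21,650 = +$25 applied to largest ownership shares (Tam): Tam becomes $6,500.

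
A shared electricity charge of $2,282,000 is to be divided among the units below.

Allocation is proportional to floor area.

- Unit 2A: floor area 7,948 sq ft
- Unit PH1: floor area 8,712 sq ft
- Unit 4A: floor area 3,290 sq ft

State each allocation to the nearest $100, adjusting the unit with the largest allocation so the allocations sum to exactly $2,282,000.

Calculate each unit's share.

Sum of floor area: 19,950.
Proportional shares: Unit 2A 7,948/19,950 × $2,282,000 = 909,139.65; Unit PH1 8,712/19,950 × $2,282,000 = 996,530.53; Unit 4A 3,290/19,950 × $2,282,000 = 376,329.82.
After rounding ($100): Unit 2A $909,100; Unit PH1 $996,500; Unit 4A $376,300. Sum = $2,281,900.
Difference $2,282,000 − $2,281,900 = +$100 applied to largest allocation (Unit PH1): Unit PH1 becomes $996,600.

Unit 2A: $909,100 | Unit PH1: $996,600 | Unit 4A: $376,300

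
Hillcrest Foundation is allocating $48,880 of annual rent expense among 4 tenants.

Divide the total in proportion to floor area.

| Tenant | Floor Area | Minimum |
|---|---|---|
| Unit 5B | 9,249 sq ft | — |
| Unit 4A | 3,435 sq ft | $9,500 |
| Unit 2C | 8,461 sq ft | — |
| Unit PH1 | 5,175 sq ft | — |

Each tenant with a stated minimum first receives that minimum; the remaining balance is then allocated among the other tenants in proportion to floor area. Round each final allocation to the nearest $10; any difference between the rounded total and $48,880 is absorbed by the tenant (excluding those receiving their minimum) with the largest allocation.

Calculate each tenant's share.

Unit 5B: $15,910 | Unit 4A: $9,500 | Unit 2C: $14,560 | Unit PH1: $8,910

Minimums first: Unit 4A $9,500. Balance $39,380.
Balance split over remaining floor area 22,885: Unit 5B 15,915.47 → $15,920; Unit 2C 14,559.50 → $14,560; Unit PH1 8,905.03 → $8,910.
Rounding difference −$10 applied to Unit 5B → $15,910.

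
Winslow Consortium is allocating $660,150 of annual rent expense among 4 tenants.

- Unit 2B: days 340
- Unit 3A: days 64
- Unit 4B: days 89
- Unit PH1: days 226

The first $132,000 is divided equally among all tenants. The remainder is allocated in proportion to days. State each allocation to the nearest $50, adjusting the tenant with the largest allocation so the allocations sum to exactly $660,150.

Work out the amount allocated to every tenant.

Unit 2B: $282,750 | Unit 3A: $80,000 | Unit 4B: $98,400 | Unit PH1: $199,000

First tranche $132,000 split equally: $33,000 each.
Remainder $528,150 by days (total 719): Unit 2B 249,751.04 → $249,750; Unit 3A 47,011.96 → $47,000; Unit 4B 65,376.01 → $65,400; Unit PH1 166,010.99 → $166,000.
Totals: Unit 2B $33,000 + $249,750 = $282,750; Unit 3A $33,000 + $47,000 = $80,000; Unit 4B $33,000 + $65,400 = $98,400; Unit PH1 $33,000 + $166,000 = $199,000.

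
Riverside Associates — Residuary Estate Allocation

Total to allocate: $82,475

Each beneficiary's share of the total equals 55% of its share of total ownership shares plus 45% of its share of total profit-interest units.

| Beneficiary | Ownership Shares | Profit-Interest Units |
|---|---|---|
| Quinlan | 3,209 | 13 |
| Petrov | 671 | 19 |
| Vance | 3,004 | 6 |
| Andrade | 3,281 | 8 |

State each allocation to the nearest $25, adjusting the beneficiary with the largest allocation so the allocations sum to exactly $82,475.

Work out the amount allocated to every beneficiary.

Quinlan: $24,800; Petrov: $18,325; Vance: $18,250; Andrade: $21,100

Totals — ownership shares 10,165, profit-interest units 46.
Blended shares (55% ownership shares + 45% profit-interest units): Quinlan 0.3008; Petrov 0.2222; Vance 0.2212; Andrade 0.2558.
Pro-rata amounts: Quinlan 24,808.81; Petrov 18,323.93; Vance 18,246.26; Andrade 21,096.01.
At nearest $25: Quinlan $24,800; Petrov $18,325; Vance $18,250; Andrade $21,100. Sum = $82,475.
No rounding difference to absorb.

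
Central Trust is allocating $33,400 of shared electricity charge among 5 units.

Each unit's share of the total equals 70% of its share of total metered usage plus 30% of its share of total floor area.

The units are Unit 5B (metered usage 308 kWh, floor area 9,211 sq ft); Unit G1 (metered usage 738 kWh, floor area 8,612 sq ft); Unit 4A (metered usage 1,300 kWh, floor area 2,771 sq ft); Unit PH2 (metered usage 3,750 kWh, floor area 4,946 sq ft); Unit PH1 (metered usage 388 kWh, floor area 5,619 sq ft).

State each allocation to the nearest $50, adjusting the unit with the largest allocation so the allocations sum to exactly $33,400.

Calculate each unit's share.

Metered usage total 6,484; floor area total 31,159.
Composite weights (70% metered usage + 30% floor area): Unit 5B 0.1219; Unit G1 0.1626; Unit 4A 0.1670; Unit PH2 0.4525; Unit PH1 0.0960.
Raw shares: Unit 5B 4,072.63; Unit G1 5,430.50; Unit 4A 5,578.63; Unit PH2 15,112.26; Unit PH1 3,205.99.
After rounding ($50): Unit 5B $4,050; Unit G1 $5,450; Unit 4A $5,600; Unit PH2 $15,100; Unit PH1 $3,200. Sum = $33,400.
Sum already equals the total — no adjustment.

Unit 5B: $4,050 · Unit G1: $5,450 · Unit 4A: $5,600 · Unit PH2: $15,100 · Unit PH1: $3,200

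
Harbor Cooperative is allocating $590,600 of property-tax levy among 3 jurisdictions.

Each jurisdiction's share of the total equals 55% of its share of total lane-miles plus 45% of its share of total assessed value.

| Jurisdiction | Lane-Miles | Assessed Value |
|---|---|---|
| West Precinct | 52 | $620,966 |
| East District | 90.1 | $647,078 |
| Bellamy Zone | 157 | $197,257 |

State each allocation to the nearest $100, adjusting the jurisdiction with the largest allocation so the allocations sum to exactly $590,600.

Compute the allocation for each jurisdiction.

Totals — lane-miles 299.1, assessed value 1,465,301.
Blended shares (55% lane-miles + 45% assessed value): West Precinct 0.2863; East District 0.3644; Bellamy Zone 0.3493.
Pro-rata amounts: West Precinct 169,101.43; East District 215,215.06; Bellamy Zone 206,283.51.
After rounding ($100): West Precinct $169,100; East District $215,200; Bellamy Zone $206,300. Sum = $590,600.
Rounded total matches; no reconciliation needed.

West Precinct: $169,100; East District: $215,200; Bellamy Zone: $206,300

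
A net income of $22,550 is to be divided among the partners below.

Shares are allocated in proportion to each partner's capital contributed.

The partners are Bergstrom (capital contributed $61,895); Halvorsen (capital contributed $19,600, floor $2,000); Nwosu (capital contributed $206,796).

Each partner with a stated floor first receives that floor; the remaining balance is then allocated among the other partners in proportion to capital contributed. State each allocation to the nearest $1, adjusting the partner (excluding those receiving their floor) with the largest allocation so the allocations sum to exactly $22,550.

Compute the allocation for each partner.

Bergstrom: $4,734 | Halvorsen: $2,000 | Nwosu: $15,816

Minimums first: Halvorsen $2,000. Balance $20,550.
Balance split over remaining capital contributed 268,691: Bergstrom 4,733.85 → $4,734; Nwosu 15,816.15 → $15,816.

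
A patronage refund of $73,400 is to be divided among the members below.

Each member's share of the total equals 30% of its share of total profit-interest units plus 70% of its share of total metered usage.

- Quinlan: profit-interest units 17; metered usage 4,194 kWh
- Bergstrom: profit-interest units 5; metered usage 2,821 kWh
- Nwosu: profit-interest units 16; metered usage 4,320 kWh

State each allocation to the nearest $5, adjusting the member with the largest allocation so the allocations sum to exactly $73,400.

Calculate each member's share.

Quinlan: $28,860; Bergstrom: $15,685; Nwosu: $28,855

Totals — profit-interest units 38, metered usage 11,335.
Blended shares (30% profit-interest units + 70% metered usage): Quinlan 0.3932; Bergstrom 0.2137; Nwosu 0.3931.
Unrounded shares: Quinlan 28,861.88; Bergstrom 15,684.57; Nwosu 28,853.55.
Rounded to nearest $5: Quinlan $28,860; Bergstrom $15,685; Nwosu $28,855. Sum = $73,400.
Sum already equals the total — no adjustment.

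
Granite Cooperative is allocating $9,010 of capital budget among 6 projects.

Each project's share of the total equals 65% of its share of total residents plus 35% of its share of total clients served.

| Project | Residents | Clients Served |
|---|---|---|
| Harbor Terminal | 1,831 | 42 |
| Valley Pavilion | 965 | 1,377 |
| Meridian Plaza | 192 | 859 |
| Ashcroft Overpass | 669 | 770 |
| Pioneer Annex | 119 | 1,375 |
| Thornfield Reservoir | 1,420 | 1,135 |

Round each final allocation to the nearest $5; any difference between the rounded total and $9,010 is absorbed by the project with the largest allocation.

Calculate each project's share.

Harbor Terminal: $2,090; Valley Pavilion: $1,870; Meridian Plaza: $705; Ashcroft Overpass: $1,190; Pioneer Annex: $915; Thornfield Reservoir: $2,240

Totals — residents 5,196, clients served 5,558.
Blended shares (65% residents + 35% clients served): Harbor Terminal 0.2317; Valley Pavilion 0.2074; Meridian Plaza 0.0781; Ashcroft Overpass 0.1322; Pioneer Annex 0.1015; Thornfield Reservoir 0.2491.
Raw shares: Harbor Terminal 2,087.58; Valley Pavilion 1,868.95; Meridian Plaza 703.79; Ashcroft Overpass 1,190.92; Pioneer Annex 914.27; Thornfield Reservoir 2,244.48.
Rounded to nearest $5: Harbor Terminal $2,090; Valley Pavilion $1,870; Meridian Plaza $705; Ashcroft Overpass $1,190; Pioneer Annex $915; Thornfield Reservoir $2,245. Sum = $9,015.
Difference $9,010 − $9,015 = −$5 applied to largest allocation (Thornfield Reservoir): Thornfield Reservoir becomes $2,240.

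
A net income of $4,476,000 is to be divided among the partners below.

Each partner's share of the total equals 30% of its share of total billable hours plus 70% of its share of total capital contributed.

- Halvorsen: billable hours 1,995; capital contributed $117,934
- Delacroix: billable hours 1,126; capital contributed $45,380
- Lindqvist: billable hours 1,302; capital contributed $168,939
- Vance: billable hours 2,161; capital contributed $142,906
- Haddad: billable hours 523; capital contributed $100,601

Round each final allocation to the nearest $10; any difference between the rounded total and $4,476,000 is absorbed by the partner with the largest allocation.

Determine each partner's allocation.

Totals — billable hours 7,107, capital contributed 575,760.
Blended shares (30% billable hours + 70% capital contributed): Halvorsen 0.2276; Delacroix 0.1027; Lindqvist 0.2604; Vance 0.2650; Haddad 0.1444.
Proportional shares: Halvorsen 1,018,715.49; Delacroix 459,698.17; Lindqvist 1,165,341.33; Vance 1,185,973.51; Haddad 646,271.50.
At nearest $10: Halvorsen $1,018,720; Delacroix $459,700; Lindqvist $1,165,340; Vance $1,185,970; Haddad $646,270. Sum = $4,476,000.
Rounded total matches; no reconciliation needed.

Halvorsen: $1,018,720 · Delacroix: $459,700 · Lindqvist: $1,165,340 · Vance: $1,185,970 · Haddad: $646,270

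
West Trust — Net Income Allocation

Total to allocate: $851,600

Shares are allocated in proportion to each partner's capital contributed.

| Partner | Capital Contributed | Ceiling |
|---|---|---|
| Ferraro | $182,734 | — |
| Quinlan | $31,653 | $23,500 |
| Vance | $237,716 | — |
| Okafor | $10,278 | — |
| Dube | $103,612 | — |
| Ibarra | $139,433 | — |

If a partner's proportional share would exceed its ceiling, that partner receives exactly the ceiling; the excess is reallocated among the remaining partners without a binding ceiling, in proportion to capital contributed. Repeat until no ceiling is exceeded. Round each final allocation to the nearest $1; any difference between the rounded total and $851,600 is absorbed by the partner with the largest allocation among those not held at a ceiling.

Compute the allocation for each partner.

Total capital contributed = 705,426.
Pro-rata shares before constraints: Ferraro 220,599.01; Quinlan 38,211.94; Vance 286,974.03; Okafor 12,407.74; Dube 125,081.84; Ibarra 168,325.44.
Cap binds for Quinlan ($23,500); residual $828,100 reallocated over remaining capital contributed 673,773.
Redistributed shares: Ferraro 224,589.03 → $224,589; Vance 292,164.60 → $292,165; Okafor 12,632.17 → $12,632; Dube 127,344.22 → $127,344; Ibarra 171,369.98 → $171,370.

Ferraro: $224,589 · Quinlan: $23,500 · Vance: $292,165 · Okafor: $12,632 · Dube: $127,344 · Ibarra: $171,370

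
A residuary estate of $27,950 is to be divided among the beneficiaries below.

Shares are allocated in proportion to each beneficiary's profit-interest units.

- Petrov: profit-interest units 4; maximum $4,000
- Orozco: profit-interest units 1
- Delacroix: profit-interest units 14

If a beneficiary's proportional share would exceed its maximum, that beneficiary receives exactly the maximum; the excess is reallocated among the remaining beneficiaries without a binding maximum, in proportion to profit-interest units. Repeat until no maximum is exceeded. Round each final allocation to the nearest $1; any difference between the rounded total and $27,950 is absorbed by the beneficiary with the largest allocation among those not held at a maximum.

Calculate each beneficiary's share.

Sum of profit-interest units: 19.
Unconstrained shares: Petrov 5,884.21; Orozco 1,471.05; Delacroix 20,594.74.
Held at cap: Petrov ($4,000); remaining pool $23,950 reallocated over remaining profit-interest units 15.
Shares after redistribution: Orozco 1,596.67 → $1,597; Delacroix 22,353.33 → $22,353.

Petrov: $4,000 | Orozco: $1,597 | Delacroix: $22,353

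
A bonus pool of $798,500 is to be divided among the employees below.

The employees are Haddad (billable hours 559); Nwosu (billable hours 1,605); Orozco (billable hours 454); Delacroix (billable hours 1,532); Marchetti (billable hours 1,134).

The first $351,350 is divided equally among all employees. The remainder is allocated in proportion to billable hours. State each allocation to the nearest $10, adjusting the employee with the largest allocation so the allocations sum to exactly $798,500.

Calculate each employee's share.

First tranche $351,350 split equally: $70,270 each.
Remainder $447,150 by billable hours (total 5,284): Haddad 47,304.48 → $47,300; Nwosu 135,820.54 → $135,820; Orozco 38,419.02 → $38,420; Delacroix 129,643.04 → $129,640; Marchetti 95,962.93 → $95,960.
Rounding difference +$10 on remainder applied to Nwosu.
Totals: Haddad $70,270 + $47,300 = $117,570; Nwosu $70,270 + $135,830 = $206,100; Orozco $70,270 + $38,420 = $108,690; Delacroix $70,270 + $129,640 = $199,910; Marchetti $70,270 + $95,960 = $166,230.

Haddad: $117,570; Nwosu: $206,100; Orozco: $108,690; Delacroix: $199,910; Marchetti: $166,230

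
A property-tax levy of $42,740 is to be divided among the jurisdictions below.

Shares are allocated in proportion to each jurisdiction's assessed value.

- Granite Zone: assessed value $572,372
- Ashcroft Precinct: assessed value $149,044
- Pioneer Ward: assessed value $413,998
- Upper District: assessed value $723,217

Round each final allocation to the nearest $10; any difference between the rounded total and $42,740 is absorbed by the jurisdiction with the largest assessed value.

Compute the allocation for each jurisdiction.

Granite Zone: $13,160 · Ashcroft Precinct: $3,430 · Pioneer Ward: $9,520 · Upper District: $16,630

Sum of assessed value: 572,372 + 149,044 + 413,998 + 723,217 = 1,858,631.
Proportional shares: Granite Zone 13,161.93; Ashcroft Precinct 3,427.33; Pioneer Ward 9,520.06; Upper District 16,630.68.
After rounding ($10): Granite Zone $13,160; Ashcroft Precinct $3,430; Pioneer Ward $9,520; Upper District $16,630. Sum = $42,740.
Sum already equals the total — no adjustment.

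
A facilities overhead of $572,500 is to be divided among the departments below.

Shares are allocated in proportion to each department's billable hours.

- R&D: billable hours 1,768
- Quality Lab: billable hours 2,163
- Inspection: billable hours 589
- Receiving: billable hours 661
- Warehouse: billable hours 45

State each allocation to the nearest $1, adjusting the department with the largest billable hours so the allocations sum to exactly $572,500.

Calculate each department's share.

Total billable hours = 5,226.
Pro-rata amounts: R&D 1,768/5,226 × $572,500 = 193,681.59; Quality Lab 2,163/5,226 × $572,500 = 236,953.21; Inspection 589/5,226 × $572,500 = 64,524.01; Receiving 661/5,226 × $572,500 = 72,411.5002; Warehouse 45/5,226 × $572,500 = 4,929.68.
Rounded to nearest $1: R&D $193,682; Quality Lab $236,953; Inspection $64,524; Receiving $72,412; Warehouse $4,930. Sum = $572,501.
Difference $572,500 − $572,501 = −$1 applied to largest billable hours (Quality Lab): Quality Lab becomes $236,952.

R&D: $193,682 | Quality Lab: $236,952 | Inspection: $64,524 | Receiving: $72,412 | Warehouse: $4,930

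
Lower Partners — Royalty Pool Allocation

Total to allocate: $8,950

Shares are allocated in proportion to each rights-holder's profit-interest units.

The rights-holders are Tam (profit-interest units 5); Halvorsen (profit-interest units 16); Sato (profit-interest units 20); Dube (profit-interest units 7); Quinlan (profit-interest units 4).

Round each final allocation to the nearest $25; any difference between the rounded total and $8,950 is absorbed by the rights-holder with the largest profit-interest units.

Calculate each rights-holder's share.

Tam: $850 | Halvorsen: $2,750 | Sato: $3,450 | Dube: $1,200 | Quinlan: $700

Combined profit-interest units = 5 + 16 + 20 + 7 + 4 = 52.
Unrounded shares: Tam 860.58; Halvorsen 2,753.85; Sato 3,442.31; Dube 1,204.81; Quinlan 688.46.
After rounding ($25): Tam $850; Halvorsen $2,750; Sato $3,450; Dube $1,200; Quinlan $700. Sum = $8,950.
No rounding difference to absorb.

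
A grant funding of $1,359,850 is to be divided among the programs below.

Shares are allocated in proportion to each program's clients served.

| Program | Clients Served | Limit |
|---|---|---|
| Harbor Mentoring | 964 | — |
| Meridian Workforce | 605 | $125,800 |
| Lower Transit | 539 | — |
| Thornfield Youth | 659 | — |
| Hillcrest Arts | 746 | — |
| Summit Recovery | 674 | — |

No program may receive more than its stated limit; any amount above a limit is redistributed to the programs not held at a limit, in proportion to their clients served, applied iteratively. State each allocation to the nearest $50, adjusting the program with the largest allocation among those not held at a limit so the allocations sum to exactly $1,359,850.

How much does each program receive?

Harbor Mentoring: $332,100 · Meridian Workforce: $125,800 · Lower Transit: $185,700 · Thornfield Youth: $227,050 · Hillcrest Arts: $257,000 · Summit Recovery: $232,200

Clients served total: 4,187.
Proportional shares (ignoring caps): Harbor Mentoring 313,087.03; Meridian Workforce 196,491.34; Lower Transit 175,055.92; Thornfield Youth 214,029.41; Hillcrest Arts 242,285.19; Summit Recovery 218,901.10.
Held at cap: Meridian Workforce ($125,800); balance $1,234,050 reallocated over remaining clients served 3,582.
Redistributed shares: Harbor Mentoring 332,111.73 → $332,100; Lower Transit 185,693.17 → $185,700; Thornfield Youth 227,034.88 → $227,050; Hillcrest Arts 257,007.62 → $257,000; Summit Recovery 232,202.60 → $232,200.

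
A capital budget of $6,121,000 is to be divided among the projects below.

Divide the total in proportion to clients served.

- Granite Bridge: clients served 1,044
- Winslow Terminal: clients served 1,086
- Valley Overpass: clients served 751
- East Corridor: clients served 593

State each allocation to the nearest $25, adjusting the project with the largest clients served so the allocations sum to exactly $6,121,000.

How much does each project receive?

Granite Bridge: $1,839,475; Winslow Terminal: $1,913,475; Valley Overpass: $1,323,225; East Corridor: $1,044,825

Sum of clients served: 1,044 + 1,086 + 751 + 593 = 3,474.
Proportional shares: Granite Bridge 1,839,471.50; Winslow Terminal 1,913,473.23; Valley Overpass 1,323,221.36; East Corridor 1,044,833.91.
After rounding ($25): Granite Bridge $1,839,475; Winslow Terminal $1,913,475; Valley Overpass $1,323,225; East Corridor $1,044,825. Sum = $6,121,000.
Rounded total matches; no reconciliation needed.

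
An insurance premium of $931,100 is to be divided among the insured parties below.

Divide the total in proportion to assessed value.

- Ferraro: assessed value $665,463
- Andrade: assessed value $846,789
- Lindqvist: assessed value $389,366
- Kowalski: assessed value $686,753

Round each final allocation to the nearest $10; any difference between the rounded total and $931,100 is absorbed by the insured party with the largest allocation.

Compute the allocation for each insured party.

Sum of assessed value: 2,588,371.
Unrounded shares: Ferraro 665,463/2,588,371 × $931,100 = 239,383.23; Andrade 846,789/2,588,371 × $931,100 = 304,610.60; Lindqvist 389,366/2,588,371 × $931,100 = 140,064.42; Kowalski 686,753/2,588,371 × $931,100 = 247,041.76.
Rounded to nearest $10: Ferraro $239,380; Andrade $304,610; Lindqvist $140,060; Kowalski $247,040. Sum = $931,090.
Difference $931,100 − $931,090 = +$10 applied to largest allocation (Andrade): Andrade becomes $304,620.

Ferraro: $239,380 · Andrade: $304,620 · Lindqvist: $140,060 · Kowalski: $247,040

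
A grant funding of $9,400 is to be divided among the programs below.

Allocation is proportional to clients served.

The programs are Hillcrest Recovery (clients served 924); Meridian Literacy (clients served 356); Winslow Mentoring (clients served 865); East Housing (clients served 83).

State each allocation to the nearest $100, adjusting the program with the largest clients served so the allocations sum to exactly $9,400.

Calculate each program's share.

Hillcrest Recovery: $3,900; Meridian Literacy: $1,500; Winslow Mentoring: $3,600; East Housing: $400

Clients served total: 924 + 356 + 865 + 83 = 2,228.
Raw shares: Hillcrest Recovery 3,898.38; Meridian Literacy 1,501.97; Winslow Mentoring 3,649.46; East Housing 350.18.
Rounded to nearest $100: Hillcrest Recovery $3,900; Meridian Literacy $1,500; Winslow Mentoring $3,600; East Housing $400. Sum = $9,400.
No rounding difference to absorb.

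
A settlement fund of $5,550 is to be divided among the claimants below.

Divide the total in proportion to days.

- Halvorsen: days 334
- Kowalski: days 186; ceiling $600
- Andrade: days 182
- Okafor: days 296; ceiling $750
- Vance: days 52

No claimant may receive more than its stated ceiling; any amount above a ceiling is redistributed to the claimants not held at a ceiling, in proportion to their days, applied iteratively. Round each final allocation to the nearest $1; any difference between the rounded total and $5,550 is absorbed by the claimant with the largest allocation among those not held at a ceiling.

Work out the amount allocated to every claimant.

Halvorsen: $2,469 | Kowalski: $600 | Andrade: $1,346 | Okafor: $750 | Vance: $385

Combined days = 1,050.
Proportional shares (ignoring caps): Halvorsen 1,765.43; Kowalski 983.14; Andrade 962.00; Okafor 1,564.57; Vance 274.86.
Cap binds for Kowalski ($600), Okafor ($750); remaining pool $4,200 reallocated over remaining days 568.
Redistributed shares: Halvorsen 2,469.72 → $2,470; Andrade 1,345.77 → $1,346; Vance 384.51 → $385.
Rounding difference −$1 applied to Halvorsen → $2,469.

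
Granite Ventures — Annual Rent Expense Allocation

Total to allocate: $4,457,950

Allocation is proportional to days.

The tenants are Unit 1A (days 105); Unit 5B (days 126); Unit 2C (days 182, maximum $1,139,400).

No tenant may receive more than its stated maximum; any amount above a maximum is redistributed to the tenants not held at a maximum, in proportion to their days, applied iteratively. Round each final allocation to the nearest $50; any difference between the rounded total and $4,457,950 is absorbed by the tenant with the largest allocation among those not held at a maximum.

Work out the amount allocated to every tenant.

Days total: 413.
Unconstrained shares: Unit 1A 1,133,377.12; Unit 5B 1,360,052.54; Unit 2C 1,964,520.34.
Held at cap: Unit 2C ($1,139,400); remaining pool $3,318,550 reallocated over remaining days 231.
Remaining shares: Unit 1A 1,508,431.82 → $1,508,450; Unit 5B 1,810,118.18 → $1,810,100.

Unit 1A: $1,508,450 · Unit 5B: $1,810,100 · Unit 2C: $1,139,400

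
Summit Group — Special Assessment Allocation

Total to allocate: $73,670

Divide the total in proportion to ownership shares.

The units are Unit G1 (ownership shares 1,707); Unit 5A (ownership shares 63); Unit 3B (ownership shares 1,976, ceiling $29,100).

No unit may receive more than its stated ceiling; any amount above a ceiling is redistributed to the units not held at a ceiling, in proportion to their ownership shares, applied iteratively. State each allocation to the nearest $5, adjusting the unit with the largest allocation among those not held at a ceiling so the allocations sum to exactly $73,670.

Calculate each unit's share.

Unit G1: $42,985; Unit 5A: $1,585; Unit 3B: $29,100

Ownership shares total: 3,746.
Proportional shares (ignoring caps): Unit G1 33,570.39; Unit 5A 1,238.98; Unit 3B 38,860.63.
Held at cap: Unit 3B ($29,100); remaining pool $44,570 reallocated over remaining ownership shares 1,770.
Shares after redistribution: Unit G1 42,983.61 → $42,985; Unit 5A 1,586.39 → $1,585.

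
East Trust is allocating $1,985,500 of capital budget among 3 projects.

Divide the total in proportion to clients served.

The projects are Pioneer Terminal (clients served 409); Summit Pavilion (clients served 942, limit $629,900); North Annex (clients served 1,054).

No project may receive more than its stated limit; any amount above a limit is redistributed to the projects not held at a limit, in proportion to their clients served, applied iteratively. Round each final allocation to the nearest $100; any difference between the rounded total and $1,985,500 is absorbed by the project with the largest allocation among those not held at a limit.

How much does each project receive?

Pioneer Terminal: $379,000 · Summit Pavilion: $629,900 · North Annex: $976,600

Clients served total: 2,405.
Pro-rata shares before constraints: Pioneer Terminal 337,658.84; Summit Pavilion 777,688.57; North Annex 870,152.60.
Held at cap: Summit Pavilion ($629,900); balance $1,355,600 reallocated over remaining clients served 1,463.
Shares after redistribution: Pioneer Terminal 378,974.98 → $379,000; North Annex 976,625.02 → $976,600.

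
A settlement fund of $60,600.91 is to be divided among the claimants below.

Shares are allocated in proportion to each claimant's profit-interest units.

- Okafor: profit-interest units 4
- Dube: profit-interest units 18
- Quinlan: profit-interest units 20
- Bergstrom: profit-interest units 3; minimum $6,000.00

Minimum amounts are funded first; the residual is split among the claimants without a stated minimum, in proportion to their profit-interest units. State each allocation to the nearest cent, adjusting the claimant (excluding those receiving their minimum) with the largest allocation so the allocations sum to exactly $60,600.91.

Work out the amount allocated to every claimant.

Fund the minimums — Bergstrom $6,000.00. Remaining pool $54,600.91.
Remaining pool split over remaining profit-interest units 42: Okafor 5,200.0867 → $5,200.09; Dube 23,400.3900 → $23,400.39; Quinlan 26,000.4333 → $26,000.43.

Okafor: $5,200.09 · Dube: $23,400.39 · Quinlan: $26,000.43 · Bergstrom: $6,000.00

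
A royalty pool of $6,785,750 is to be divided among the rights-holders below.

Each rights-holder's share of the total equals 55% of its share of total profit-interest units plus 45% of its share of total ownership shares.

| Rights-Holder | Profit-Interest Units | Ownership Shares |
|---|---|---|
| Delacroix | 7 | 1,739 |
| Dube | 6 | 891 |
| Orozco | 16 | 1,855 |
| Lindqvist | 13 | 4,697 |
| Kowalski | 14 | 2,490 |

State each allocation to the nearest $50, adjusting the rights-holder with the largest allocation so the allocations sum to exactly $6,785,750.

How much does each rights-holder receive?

Delacroix: $921,450 · Dube: $632,950 · Orozco: $1,551,650 · Lindqvist: $2,095,250 · Kowalski: $1,584,450

Totals — profit-interest units 56, ownership shares 11,672.
Blended shares (55% profit-interest units + 45% ownership shares): Delacroix 0.1358; Dube 0.0933; Orozco 0.2287; Lindqvist 0.3088; Kowalski 0.2335.
Unrounded shares: Delacroix 921,471.36; Dube 632,974.83; Orozco 1,551,630.70; Lindqvist 2,095,207.45; Kowalski 1,584,465.65.
At nearest $50: Delacroix $921,450; Dube $632,950; Orozco $1,551,650; Lindqvist $2,095,200; Kowalski $1,584,450. Sum = $6,785,700.
Difference $6,785,750 − $6,785,700 = +$50 applied to largest allocation (Lindqvist): Lindqvist becomes $2,095,250.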